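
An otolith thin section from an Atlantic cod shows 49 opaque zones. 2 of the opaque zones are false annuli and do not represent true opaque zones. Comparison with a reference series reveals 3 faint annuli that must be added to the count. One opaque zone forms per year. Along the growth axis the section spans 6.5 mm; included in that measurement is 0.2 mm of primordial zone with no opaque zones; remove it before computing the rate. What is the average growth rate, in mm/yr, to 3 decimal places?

0.126 mm/yr

True opaque zone count = 49 − 2 + 3 = 50.
Net length = 6.5 − 0.2 = 6.3 mm.
Mean rate = 6.3 mm / 50 years ≈ 0.126 mm/yr.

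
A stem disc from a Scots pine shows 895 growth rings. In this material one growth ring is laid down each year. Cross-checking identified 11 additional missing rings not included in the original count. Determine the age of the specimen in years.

906 years

Adjusted count: 895 + 11 = 906 growth rings.
At one growth ring per year, that is 906 years.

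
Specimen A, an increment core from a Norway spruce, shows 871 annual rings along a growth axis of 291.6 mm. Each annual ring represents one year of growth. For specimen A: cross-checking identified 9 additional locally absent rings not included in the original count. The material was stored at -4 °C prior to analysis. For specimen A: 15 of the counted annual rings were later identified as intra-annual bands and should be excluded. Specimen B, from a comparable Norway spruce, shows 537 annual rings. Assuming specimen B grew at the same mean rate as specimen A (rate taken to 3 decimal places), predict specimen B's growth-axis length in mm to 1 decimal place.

181.0 mm

Specimen A: after corrections the count is 871 − 15 + 9 = 865 annual rings.
A: 291.6 mm over 865 years gives 291.6 / 865 ≈ 0.337 mm/year.
Length of B = 0.337 × 537 = 181.0 mm.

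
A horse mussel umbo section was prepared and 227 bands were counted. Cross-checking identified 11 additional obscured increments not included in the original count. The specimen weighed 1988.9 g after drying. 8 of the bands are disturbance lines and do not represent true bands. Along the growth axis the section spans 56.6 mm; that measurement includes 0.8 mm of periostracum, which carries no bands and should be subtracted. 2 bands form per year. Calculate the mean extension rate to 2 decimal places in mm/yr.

Correcting the raw count gives 227 − 8 + 11 = 230 true bands.
Dividing by 2 bands per year: 230 / 2 = 115 years.
Net length = 56.6 − 0.8 = 55.8 mm.
Extension rate ≈ 55.8 / 115 = 0.49 mm/yr.

0.49 mm/yr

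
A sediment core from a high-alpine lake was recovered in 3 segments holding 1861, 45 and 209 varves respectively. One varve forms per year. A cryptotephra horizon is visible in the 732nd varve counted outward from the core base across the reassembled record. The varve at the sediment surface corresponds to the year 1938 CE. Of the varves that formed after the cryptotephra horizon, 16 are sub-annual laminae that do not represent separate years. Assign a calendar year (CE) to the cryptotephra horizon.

Total varves = 1861 + 45 + 209 = 2115.
Between varve 732 and the sediment surface there are 2115 − 732 = 1383 varves.
Removing the 16 false varves leaves 1383 − 16 = 1367 true varves beyond the cryptotephra horizon.
The varve at the sediment surface is 1938 CE, so the cryptotephra horizon dates to 1938 − 1367 = 571 CE.

571 CE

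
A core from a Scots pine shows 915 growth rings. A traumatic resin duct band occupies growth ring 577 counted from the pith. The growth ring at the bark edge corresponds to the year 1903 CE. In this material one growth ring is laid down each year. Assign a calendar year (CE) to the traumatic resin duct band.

915 − 577 = 338 growth rings lie beyond the traumatic resin duct band toward the bark edge.
Counting back 338 years from 1903 CE places the traumatic resin duct band in 1903 − 338 = 1565 CE.

1565 CE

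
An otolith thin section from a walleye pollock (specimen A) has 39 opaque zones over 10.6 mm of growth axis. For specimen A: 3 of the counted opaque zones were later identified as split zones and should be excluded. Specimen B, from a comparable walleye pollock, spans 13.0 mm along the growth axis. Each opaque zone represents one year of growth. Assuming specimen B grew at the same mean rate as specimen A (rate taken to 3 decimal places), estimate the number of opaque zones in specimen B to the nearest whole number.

Specimen A: correcting the raw count gives 39 − 3 = 36 true opaque zones.
A: Extension rate ≈ 10.6 / 36 = 0.294 mm/year.
Specimen B: 13.0 mm / 0.294 mm per year = 44.22 years ≈ 44 opaque zones.

44 opaque zones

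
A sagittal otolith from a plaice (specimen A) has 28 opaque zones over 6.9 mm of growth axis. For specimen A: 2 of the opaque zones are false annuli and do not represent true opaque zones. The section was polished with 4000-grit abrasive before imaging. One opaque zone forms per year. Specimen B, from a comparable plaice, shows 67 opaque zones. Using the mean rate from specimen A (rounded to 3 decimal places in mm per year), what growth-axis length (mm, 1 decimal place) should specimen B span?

17.8 mm

Specimen A: after corrections the count is 28 − 2 = 26 opaque zones.
A: 6.9 mm over 26 years gives 6.9 / 26 ≈ 0.265 mm/year.
For B, 0.265 mm/year × 67 years = 17.8 mm.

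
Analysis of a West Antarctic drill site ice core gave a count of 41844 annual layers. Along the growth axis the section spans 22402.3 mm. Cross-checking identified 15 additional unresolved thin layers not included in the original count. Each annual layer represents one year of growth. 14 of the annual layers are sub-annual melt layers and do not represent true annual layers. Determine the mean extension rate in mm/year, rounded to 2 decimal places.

0.54 mm/year

Adjusted count: 41844 − 14 + 15 = 41845 annual layers.
22402.3 mm over 41845 years gives 22402.3 / 41845 ≈ 0.54 mm/year.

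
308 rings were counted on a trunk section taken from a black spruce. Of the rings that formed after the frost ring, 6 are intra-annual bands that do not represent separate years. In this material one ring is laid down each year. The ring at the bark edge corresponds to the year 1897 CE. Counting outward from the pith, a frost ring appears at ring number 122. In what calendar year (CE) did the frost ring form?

1717 CE

Between ring 122 and the bark edge there are 308 − 122 = 186 rings.
Excluding 6 false rings: 186 − 6 = 180.
1897 − 180 = 1717 CE.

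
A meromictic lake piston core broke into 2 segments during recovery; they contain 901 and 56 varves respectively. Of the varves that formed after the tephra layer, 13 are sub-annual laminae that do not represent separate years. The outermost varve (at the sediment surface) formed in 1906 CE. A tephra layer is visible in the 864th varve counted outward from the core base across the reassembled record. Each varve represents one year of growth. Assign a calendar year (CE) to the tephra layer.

1826 CE

Total varves = 901 + 56 = 957.
957 − 864 = 93 varves lie beyond the tephra layer toward the sediment surface.
93 − 13 false = 80 true varves after the tephra layer.
The varve at the sediment surface is 1906 CE, so the tephra layer dates to 1906 − 80 = 1826 CE.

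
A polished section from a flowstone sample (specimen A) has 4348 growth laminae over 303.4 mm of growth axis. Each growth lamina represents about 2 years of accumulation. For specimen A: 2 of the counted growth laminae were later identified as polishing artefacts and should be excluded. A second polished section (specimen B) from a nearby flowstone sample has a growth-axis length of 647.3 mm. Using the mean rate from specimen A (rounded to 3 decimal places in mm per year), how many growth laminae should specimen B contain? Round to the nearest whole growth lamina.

9247 growth laminae

Specimen A: true growth lamina count = 4348 − 2 = 4346.
Specimen A: multiplying by 2 years per growth lamina: 4346 × 2 = 8692 years.
A: Extension rate ≈ 303.4 / 8692 = 0.035 mm per year.
B spans 647.3 / 0.035 = 18494.29 years; at 2 years per growth lamina that is 18494.29 / 2 ≈ 9247 growth laminae.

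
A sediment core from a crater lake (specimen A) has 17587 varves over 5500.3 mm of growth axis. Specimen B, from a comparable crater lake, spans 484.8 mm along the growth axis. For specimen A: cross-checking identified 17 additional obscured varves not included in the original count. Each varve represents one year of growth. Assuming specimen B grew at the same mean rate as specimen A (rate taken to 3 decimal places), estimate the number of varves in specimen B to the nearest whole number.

1554 varves

Specimen A: adjusted count: 17587 + 17 = 17604 varves.
A: Extension rate ≈ 5500.3 / 17604 = 0.312 mm per year.
For B, 484.8 / 0.312 = 1553.85 years ≈ 1554 varves.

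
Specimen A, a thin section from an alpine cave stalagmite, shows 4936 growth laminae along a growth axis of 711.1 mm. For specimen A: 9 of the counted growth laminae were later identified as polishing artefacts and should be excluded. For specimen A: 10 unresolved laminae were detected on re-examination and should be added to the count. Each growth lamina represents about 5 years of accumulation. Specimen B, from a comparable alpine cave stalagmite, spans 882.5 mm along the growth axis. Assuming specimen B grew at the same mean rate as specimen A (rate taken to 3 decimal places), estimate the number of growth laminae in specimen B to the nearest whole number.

Specimen A: true growth lamina count = 4936 − 9 + 10 = 4937.
Specimen A: multiplying by 5 years per growth lamina: 4937 × 5 = 24685 years.
A: Extension rate ≈ 711.1 / 24685 = 0.029 mm/yr.
B spans 882.5 / 0.029 = 30431.03 years; at 5 years per growth lamina that is 30431.03 / 5 ≈ 6086 growth laminae.

6086 growth laminae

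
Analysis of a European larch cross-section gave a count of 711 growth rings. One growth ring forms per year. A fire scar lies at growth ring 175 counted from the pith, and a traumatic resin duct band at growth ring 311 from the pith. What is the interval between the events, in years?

Separation: 311 − 175 = 136 growth rings.
One growth ring per year makes the interval 136 years.

136 yr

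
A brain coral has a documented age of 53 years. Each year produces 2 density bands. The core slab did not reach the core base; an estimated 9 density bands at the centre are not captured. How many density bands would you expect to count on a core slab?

Expected density bands: 53 × 2 = 106.
106 − 9 missed = 97 density bands expected in the prepared section.

97 density bands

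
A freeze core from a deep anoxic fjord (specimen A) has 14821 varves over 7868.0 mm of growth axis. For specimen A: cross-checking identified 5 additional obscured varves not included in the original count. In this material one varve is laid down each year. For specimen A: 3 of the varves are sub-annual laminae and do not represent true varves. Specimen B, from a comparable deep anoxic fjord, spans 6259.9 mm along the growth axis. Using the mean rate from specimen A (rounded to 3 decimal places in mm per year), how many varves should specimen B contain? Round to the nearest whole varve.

11789 varves

Specimen A: correcting the raw count gives 14821 − 3 + 5 = 14823 true varves.
A: 7868.0 mm over 14823 years gives 7868.0 / 14823 ≈ 0.531 mm/yr.
Specimen B: 6259.9 mm / 0.531 mm per year = 11788.89 years ≈ 11789 varves.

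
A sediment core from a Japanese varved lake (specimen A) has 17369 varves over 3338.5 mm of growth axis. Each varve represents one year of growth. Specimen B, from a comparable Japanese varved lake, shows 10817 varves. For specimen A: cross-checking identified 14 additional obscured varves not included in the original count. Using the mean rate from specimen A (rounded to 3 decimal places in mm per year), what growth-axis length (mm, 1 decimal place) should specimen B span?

2076.9 mm

Specimen A: true varve count = 17369 + 14 = 17383.
A: Extension rate ≈ 3338.5 / 17383 = 0.192 mm per year.
Length of B = 0.192 × 10817 = 2076.9 mm.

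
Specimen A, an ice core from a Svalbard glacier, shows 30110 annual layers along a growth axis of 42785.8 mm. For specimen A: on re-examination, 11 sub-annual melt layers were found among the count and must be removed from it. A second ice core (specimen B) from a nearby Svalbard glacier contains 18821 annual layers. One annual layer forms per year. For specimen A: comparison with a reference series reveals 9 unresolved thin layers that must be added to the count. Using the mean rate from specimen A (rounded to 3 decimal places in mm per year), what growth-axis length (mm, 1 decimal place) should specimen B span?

26744.6 mm

Specimen A: true annual layer count = 30110 − 11 + 9 = 30108.
A: Extension rate ≈ 42785.8 / 30108 = 1.421 mm/year.
For B, 1.421 mm/year × 18821 years = 26744.6 mm.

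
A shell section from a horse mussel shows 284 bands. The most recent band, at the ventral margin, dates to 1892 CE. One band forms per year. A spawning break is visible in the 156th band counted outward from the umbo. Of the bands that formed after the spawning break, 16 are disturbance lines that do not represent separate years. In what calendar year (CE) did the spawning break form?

284 − 156 = 128 bands lie beyond the spawning break toward the ventral margin.
128 − 16 false = 112 true bands after the spawning break.
1892 − 112 = 1780 CE.

1780 CE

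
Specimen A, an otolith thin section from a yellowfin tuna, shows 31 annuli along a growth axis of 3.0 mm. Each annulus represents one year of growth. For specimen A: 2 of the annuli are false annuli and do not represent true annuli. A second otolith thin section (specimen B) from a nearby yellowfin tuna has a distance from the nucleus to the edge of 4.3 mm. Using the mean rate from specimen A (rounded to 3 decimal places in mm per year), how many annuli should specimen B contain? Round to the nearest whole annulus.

42 annuli

Specimen A: adjusted count: 31 − 2 = 29 annuli.
A: 3.0 mm over 29 years gives 3.0 / 29 ≈ 0.103 mm/year.
For B, 4.3 / 0.103 = 41.75 years ≈ 42 annuli.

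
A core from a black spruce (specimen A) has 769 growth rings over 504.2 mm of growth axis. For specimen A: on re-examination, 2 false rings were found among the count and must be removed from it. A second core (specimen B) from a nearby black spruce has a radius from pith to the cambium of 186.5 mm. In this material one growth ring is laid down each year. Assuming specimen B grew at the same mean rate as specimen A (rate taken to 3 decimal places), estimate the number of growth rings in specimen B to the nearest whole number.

Specimen A: after corrections the count is 769 − 2 = 767 growth rings.
A: Extension rate ≈ 504.2 / 767 = 0.657 mm/yr.
For B, 186.5 / 0.657 = 283.87 years ≈ 284 growth rings.

284 growth rings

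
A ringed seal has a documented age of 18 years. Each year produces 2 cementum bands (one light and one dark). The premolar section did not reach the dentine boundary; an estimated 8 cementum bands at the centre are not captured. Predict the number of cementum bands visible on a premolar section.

28 cementum bands

Expected cementum bands: 18 × 2 = 36.
Subtracting the 8 cementum bands not captured gives 36 − 8 = 28 cementum bands in the record.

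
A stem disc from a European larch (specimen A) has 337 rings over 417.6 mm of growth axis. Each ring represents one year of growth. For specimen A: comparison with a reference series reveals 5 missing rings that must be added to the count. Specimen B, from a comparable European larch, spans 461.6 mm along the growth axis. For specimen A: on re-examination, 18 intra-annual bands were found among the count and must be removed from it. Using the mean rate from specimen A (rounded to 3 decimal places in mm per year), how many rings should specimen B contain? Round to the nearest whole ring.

Specimen A: adjusted count: 337 − 18 + 5 = 324 rings.
A: 417.6 mm over 324 years gives 417.6 / 324 ≈ 1.289 mm/year.
B spans 461.6 / 1.289 = 358.11 years ≈ 358 rings.

358 rings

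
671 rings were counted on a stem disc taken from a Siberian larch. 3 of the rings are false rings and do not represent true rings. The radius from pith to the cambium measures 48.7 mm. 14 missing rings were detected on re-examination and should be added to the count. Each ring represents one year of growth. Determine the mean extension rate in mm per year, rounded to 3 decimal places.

0.071 mm per year

Adjusted count: 671 − 3 + 14 = 682 rings.
Extension rate ≈ 48.7 / 682 = 0.071 mm per year.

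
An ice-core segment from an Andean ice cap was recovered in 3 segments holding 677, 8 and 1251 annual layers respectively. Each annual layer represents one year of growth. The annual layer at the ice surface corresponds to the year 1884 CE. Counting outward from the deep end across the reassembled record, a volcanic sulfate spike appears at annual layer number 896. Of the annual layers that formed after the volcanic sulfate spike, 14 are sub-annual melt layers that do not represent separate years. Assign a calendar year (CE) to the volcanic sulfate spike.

858 CE

Total annual layers = 677 + 8 + 1251 = 1936.
1936 − 896 = 1040 annual layers lie beyond the volcanic sulfate spike toward the ice surface.
1040 − 14 false = 1026 true annual layers after the volcanic sulfate spike.
The annual layer at the ice surface is 1884 CE, so the volcanic sulfate spike dates to 1884 − 1026 = 858 CE.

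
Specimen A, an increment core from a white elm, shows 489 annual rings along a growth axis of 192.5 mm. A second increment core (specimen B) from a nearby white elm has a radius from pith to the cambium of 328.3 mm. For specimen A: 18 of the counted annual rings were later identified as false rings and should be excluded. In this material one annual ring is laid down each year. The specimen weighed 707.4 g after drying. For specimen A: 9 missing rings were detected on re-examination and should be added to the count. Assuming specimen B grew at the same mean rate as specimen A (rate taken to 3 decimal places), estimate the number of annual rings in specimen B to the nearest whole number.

Specimen A: true annual ring count = 489 − 18 + 9 = 480.
A: 192.5 mm over 480 years gives 192.5 / 480 ≈ 0.401 mm/year.
For B, 328.3 / 0.401 = 818.70 years ≈ 819 annual rings.

819 annual rings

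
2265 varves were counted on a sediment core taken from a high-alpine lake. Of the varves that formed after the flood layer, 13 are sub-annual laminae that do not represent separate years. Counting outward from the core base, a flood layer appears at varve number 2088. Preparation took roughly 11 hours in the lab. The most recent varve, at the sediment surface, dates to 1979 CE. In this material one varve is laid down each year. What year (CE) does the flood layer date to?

2265 − 2088 = 177 varves lie beyond the flood layer toward the sediment surface.
177 − 13 false = 164 true varves after the flood layer.
Counting back 164 years from 1979 CE places the flood layer in 1979 − 164 = 1815 CE.

1815 CE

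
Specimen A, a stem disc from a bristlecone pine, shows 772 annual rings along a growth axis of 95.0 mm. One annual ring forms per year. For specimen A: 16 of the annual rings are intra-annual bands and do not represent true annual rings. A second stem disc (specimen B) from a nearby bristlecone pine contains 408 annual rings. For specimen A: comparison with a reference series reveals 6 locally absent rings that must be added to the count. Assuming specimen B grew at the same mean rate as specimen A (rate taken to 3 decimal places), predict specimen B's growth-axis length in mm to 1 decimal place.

51.0 mm

Specimen A: true annual ring count = 772 − 16 + 6 = 762.
A: 95.0 mm over 762 years gives 95.0 / 762 ≈ 0.125 mm/year.
For B, 0.125 mm/year × 408 years = 51.0 mm.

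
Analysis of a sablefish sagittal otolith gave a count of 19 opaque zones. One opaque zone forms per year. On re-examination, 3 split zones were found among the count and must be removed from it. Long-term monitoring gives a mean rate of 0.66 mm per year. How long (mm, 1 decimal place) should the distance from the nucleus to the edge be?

10.6 mm

After corrections the count is 19 − 3 = 16 opaque zones.
Length ≈ 0.66 × 16 = 10.6 mm.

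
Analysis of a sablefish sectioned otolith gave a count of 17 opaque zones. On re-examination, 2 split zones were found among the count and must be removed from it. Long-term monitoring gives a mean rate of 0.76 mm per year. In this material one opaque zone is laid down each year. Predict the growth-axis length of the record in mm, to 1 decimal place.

11.4 mm

Correcting the raw count gives 17 − 2 = 15 true opaque zones.
Length ≈ 0.76 × 15 = 11.4 mm.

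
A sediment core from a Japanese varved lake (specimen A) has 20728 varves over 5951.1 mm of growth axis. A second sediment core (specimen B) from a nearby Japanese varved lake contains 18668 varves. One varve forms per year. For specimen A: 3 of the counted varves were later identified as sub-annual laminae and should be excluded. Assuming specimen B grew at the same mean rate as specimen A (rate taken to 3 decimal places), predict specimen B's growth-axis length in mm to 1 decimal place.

Specimen A: after corrections the count is 20728 − 3 = 20725 varves.
A: Mean rate = 5951.1 mm / 20725 years ≈ 0.287 mm/yr.
For B, 0.287 mm/year × 18668 years = 5357.7 mm.

5357.7 mm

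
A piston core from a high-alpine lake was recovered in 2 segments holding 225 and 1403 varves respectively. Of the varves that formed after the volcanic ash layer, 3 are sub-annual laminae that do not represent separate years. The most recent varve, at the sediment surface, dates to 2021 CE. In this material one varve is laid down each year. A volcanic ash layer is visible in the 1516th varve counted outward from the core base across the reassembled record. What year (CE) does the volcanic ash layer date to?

1912 CE

Total varves = 225 + 1403 = 1628.
Between varve 1516 and the sediment surface there are 1628 − 1516 = 112 varves.
112 − 3 false = 109 true varves after the volcanic ash layer.
2021 − 109 = 1912 CE.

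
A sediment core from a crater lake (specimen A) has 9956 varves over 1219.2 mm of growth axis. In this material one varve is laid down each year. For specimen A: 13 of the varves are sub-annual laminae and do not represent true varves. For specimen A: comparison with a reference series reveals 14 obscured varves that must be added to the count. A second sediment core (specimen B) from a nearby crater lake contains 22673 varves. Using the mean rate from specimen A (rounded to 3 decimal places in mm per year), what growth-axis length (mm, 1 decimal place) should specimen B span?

2766.1 mm

Specimen A: after corrections the count is 9956 − 13 + 14 = 9957 varves.
A: Extension rate ≈ 1219.2 / 9957 = 0.122 mm/year.
B's length ≈ 0.122 × 22673 = 2766.1 mm.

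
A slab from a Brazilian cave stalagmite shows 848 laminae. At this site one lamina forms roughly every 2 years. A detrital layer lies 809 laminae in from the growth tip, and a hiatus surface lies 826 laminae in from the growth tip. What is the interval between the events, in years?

826 − 809 = 17 laminae lie between the two events.
At 2 years per lamina, 17 × 2 = 34 years.

34 yr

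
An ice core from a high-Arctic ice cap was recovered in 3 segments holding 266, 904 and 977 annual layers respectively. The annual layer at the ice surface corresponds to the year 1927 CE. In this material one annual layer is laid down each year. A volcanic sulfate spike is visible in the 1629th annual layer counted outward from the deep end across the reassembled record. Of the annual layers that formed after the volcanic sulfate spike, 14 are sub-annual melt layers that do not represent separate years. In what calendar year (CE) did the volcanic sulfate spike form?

Total annual layers = 266 + 904 + 977 = 2147.
The volcanic sulfate spike sits at annual layer 1629 from the deep end, so 2147 − 1629 = 518 annual layers formed after it.
518 − 14 false = 504 true annual layers after the volcanic sulfate spike.
1927 − 504 = 1423 CE.

1423 CE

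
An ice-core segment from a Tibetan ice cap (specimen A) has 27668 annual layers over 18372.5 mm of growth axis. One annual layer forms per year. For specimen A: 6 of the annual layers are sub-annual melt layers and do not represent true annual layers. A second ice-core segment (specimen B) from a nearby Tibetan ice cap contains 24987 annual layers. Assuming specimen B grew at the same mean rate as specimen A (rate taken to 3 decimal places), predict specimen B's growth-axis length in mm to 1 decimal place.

Specimen A: true annual layer count = 27668 − 6 = 27662.
A: 18372.5 mm over 27662 years gives 18372.5 / 27662 ≈ 0.664 mm/year.
For B, 0.664 mm/year × 24987 years = 16591.4 mm.

16591.4 mm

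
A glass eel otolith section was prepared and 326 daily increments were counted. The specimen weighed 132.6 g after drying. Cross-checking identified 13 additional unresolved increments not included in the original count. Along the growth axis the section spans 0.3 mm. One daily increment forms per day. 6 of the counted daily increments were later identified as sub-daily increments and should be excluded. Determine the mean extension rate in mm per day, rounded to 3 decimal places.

Adjusted count: 326 − 6 + 13 = 333 daily increments.
Extension rate ≈ 0.3 / 333 = 0.001 mm per day.

0.001 mm per day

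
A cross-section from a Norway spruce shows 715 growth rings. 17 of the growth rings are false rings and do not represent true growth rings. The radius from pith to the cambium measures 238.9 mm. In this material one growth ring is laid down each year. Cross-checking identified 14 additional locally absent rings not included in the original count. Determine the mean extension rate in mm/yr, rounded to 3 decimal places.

True growth ring count = 715 − 17 + 14 = 712.
Extension rate ≈ 238.9 / 712 = 0.336 mm/yr.

0.336 mm/yr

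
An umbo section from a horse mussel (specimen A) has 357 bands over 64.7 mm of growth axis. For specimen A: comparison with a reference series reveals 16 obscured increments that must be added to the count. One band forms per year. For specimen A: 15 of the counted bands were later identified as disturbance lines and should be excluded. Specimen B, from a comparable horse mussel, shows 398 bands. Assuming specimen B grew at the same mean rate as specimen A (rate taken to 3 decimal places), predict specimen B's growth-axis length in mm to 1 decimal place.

Specimen A: true band count = 357 − 15 + 16 = 358.
A: Extension rate ≈ 64.7 / 358 = 0.181 mm/yr.
B's length ≈ 0.181 × 398 = 72.0 mm.

72.0 mm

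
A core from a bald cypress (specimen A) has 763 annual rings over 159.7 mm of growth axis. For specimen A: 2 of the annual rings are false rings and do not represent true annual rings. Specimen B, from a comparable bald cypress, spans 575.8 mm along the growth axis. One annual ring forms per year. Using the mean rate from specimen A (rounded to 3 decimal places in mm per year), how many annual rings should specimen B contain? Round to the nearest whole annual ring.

Specimen A: adjusted count: 763 − 2 = 761 annual rings.
A: 159.7 mm over 761 years gives 159.7 / 761 ≈ 0.210 mm per year.
B spans 575.8 / 0.210 = 2741.90 years ≈ 2742 annual rings.

2742 annual rings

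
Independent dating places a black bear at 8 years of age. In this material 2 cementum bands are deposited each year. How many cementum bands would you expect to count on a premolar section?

16 cementum bands

8 years at 2 cementum bands per year gives 8 × 2 = 16 cementum bands.
So 16 cementum bands should be present.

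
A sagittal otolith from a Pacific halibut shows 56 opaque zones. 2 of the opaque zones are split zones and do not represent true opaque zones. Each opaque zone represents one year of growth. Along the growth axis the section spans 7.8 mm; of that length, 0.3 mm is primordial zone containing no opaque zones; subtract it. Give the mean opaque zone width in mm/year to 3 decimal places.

Correcting the raw count gives 56 − 2 = 54 true opaque zones.
The growth record spans 7.8 − 0.3 = 7.5 mm.
Mean rate = 7.5 mm / 54 years ≈ 0.139 mm/year.

0.139 mm/year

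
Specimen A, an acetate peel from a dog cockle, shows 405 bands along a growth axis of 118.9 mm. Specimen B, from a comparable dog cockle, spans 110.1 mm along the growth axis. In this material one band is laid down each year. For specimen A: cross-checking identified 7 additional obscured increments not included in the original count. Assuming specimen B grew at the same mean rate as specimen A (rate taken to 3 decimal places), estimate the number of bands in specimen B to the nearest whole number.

381 bands

Specimen A: true band count = 405 + 7 = 412.
A: 118.9 mm over 412 years gives 118.9 / 412 ≈ 0.289 mm/year.
B spans 110.1 / 0.289 = 380.97 years ≈ 381 bands.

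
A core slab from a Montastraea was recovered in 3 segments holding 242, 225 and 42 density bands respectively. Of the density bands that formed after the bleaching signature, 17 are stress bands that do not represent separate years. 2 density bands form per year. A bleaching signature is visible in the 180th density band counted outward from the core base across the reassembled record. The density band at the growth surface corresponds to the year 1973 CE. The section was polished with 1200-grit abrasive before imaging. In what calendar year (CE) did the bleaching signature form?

Total density bands = 242 + 225 + 42 = 509.
Between density band 180 and the growth surface there are 509 − 180 = 329 density bands.
329 − 17 false = 312 true density bands after the bleaching signature.
312 density bands at 2 per year is 312 / 2 = 156 years.
Counting back 156 years from 1973 CE places the bleaching signature in 1973 − 156 = 1817 CE.

1817 CE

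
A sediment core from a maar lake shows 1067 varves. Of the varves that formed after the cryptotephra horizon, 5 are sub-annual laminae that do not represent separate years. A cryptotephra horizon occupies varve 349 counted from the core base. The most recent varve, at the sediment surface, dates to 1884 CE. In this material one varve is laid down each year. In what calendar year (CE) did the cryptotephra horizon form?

1171 CE

The cryptotephra horizon sits at varve 349 from the core base, so 1067 − 349 = 718 varves formed after it.
Excluding 5 false varves: 718 − 5 = 713.
1884 − 713 = 1171 CE.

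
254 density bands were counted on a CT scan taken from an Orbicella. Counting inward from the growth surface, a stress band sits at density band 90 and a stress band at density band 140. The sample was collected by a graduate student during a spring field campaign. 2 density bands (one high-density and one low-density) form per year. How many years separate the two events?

25 yr

Separation: 140 − 90 = 50 density bands.
Dividing by 2 density bands per year: 50 / 2 = 25 years.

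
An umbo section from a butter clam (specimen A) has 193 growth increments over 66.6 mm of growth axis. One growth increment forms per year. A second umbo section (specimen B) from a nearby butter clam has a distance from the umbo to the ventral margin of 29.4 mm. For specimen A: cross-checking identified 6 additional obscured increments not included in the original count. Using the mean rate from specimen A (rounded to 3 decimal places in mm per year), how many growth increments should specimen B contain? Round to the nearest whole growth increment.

Specimen A: correcting the raw count gives 193 + 6 = 199 true growth increments.
A: Extension rate ≈ 66.6 / 199 = 0.335 mm per year.
Specimen B: 29.4 mm / 0.335 mm per year = 87.76 years ≈ 88 growth increments.

88 growth increments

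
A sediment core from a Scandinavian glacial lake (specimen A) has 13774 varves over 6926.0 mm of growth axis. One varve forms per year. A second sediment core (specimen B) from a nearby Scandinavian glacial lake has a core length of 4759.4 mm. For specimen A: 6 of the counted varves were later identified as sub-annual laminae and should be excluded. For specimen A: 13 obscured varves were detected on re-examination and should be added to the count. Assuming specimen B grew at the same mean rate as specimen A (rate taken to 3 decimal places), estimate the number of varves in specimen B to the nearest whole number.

Specimen A: true varve count = 13774 − 6 + 13 = 13781.
A: Extension rate ≈ 6926.0 / 13781 = 0.503 mm per year.
For B, 4759.4 / 0.503 = 9462.03 years ≈ 9462 varves.

9462 varves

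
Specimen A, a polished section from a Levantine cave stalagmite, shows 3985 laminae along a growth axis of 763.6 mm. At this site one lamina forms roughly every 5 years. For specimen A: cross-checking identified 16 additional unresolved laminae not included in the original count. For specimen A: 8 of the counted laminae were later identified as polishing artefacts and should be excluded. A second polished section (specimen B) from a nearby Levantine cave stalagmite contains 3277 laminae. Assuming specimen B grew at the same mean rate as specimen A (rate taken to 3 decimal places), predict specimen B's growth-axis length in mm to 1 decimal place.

Specimen A: correcting the raw count gives 3985 − 8 + 16 = 3993 true laminae.
Specimen A: 3993 laminae at 5 years each span 3993 × 5 = 19965 years.
A: Mean rate = 763.6 mm / 19965 years ≈ 0.038 mm/yr.
Specimen B: 3277 laminae at 5 years each span 3277 × 5 = 16385 years. For B, 0.038 mm/year × 16385 years = 622.6 mm.

622.6 mm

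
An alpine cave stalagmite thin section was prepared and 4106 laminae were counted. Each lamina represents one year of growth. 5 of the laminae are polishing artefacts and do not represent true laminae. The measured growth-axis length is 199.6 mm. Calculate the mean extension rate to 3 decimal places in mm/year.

0.049 mm/year

Adjusted count: 4106 − 5 = 4101 laminae.
Mean rate = 199.6 mm / 4101 years ≈ 0.049 mm/year.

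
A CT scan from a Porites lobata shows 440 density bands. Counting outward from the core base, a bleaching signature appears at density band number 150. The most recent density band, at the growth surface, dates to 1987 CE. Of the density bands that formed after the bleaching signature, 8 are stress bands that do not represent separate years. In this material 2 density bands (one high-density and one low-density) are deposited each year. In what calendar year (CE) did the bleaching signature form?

1846 CE

Between density band 150 and the growth surface there are 440 − 150 = 290 density bands.
290 − 8 false = 282 true density bands after the bleaching signature.
With 2 density bands per year, 282 / 2 = 141 years.
1987 − 141 = 1846 CE.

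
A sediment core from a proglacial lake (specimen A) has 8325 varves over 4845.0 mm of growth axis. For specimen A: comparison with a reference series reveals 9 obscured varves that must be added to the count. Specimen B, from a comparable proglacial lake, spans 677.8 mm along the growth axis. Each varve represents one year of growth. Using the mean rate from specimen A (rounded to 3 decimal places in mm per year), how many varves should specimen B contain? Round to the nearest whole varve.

1167 varves

Specimen A: after corrections the count is 8325 + 9 = 8334 varves.
A: 4845.0 mm over 8334 years gives 4845.0 / 8334 ≈ 0.581 mm/yr.
For B, 677.8 / 0.581 = 1166.61 years ≈ 1167 varves.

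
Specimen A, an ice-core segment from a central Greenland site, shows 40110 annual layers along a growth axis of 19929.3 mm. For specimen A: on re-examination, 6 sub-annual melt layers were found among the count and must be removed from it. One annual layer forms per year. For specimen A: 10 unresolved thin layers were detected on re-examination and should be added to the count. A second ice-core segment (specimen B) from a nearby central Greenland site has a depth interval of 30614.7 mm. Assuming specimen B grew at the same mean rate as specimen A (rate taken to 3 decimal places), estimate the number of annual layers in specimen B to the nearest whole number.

Specimen A: after corrections the count is 40110 − 6 + 10 = 40114 annual layers.
A: 19929.3 mm over 40114 years gives 19929.3 / 40114 ≈ 0.497 mm/yr.
B spans 30614.7 / 0.497 = 61598.99 years ≈ 61599 annual layers.

61599 annual layers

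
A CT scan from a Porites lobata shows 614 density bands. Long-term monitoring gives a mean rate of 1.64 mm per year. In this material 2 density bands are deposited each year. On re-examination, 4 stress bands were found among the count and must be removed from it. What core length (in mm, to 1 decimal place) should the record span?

500.2 mm

Correcting the raw count gives 614 − 4 = 610 true density bands.
610 density bands at 2 per year is 610 / 2 = 305 years.
Predicted length = 1.64 mm/year × 305 years = 500.2 mm.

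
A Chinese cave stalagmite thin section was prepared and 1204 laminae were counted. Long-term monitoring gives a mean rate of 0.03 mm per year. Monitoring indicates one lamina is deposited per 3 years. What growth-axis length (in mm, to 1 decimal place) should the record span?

108.4 mm

1204 laminae at 3 years each span 1204 × 3 = 3612 years.
Predicted length = 0.03 mm/year × 3612 years = 108.4 mm.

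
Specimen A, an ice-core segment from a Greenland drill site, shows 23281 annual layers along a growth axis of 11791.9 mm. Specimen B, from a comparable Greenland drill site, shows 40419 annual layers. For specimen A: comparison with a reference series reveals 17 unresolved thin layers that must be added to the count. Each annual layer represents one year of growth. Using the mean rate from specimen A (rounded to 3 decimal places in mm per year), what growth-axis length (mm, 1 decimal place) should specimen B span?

Specimen A: true annual layer count = 23281 + 17 = 23298.
A: Extension rate ≈ 11791.9 / 23298 = 0.506 mm/year.
Length of B = 0.506 × 40419 = 20452.0 mm.

20452.0 mm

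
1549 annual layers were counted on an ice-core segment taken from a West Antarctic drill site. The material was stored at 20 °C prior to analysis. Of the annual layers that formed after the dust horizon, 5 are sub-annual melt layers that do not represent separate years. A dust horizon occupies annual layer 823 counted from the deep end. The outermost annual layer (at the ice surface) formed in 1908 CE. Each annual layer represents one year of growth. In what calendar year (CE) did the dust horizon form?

1187 CE

Between annual layer 823 and the ice surface there are 1549 − 823 = 726 annual layers.
Excluding 5 false annual layers: 726 − 5 = 721.
1908 − 721 = 1187 CE.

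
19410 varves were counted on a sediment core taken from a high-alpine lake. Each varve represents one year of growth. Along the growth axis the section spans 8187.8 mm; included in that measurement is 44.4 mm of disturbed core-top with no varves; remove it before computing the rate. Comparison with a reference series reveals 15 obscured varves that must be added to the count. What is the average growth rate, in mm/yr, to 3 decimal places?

Adjusted count: 19410 + 15 = 19425 varves.
The growth record spans 8187.8 − 44.4 = 8143.4 mm.
8143.4 mm over 19425 years gives 8143.4 / 19425 ≈ 0.419 mm/yr.

0.419 mm/yr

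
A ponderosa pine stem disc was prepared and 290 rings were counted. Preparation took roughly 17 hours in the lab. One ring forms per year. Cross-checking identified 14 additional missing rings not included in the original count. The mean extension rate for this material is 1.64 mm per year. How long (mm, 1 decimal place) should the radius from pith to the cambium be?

498.6 mm

Adjusted count: 290 + 14 = 304 rings.
Length ≈ 1.64 × 304 = 498.6 mm.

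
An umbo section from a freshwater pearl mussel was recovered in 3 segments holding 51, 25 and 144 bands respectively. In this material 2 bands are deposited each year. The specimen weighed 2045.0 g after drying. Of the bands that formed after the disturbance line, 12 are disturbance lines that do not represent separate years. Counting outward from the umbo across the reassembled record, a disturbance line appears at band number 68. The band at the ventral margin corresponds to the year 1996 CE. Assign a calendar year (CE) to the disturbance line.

Total bands = 51 + 25 + 144 = 220.
Between band 68 and the ventral margin there are 220 − 68 = 152 bands.
Removing the 12 false bands leaves 152 − 12 = 140 true bands beyond the disturbance line.
140 bands at 2 per year is 140 / 2 = 70 years.
Counting back 70 years from 1996 CE places the disturbance line in 1996 − 70 = 1926 CE.

1926 CE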